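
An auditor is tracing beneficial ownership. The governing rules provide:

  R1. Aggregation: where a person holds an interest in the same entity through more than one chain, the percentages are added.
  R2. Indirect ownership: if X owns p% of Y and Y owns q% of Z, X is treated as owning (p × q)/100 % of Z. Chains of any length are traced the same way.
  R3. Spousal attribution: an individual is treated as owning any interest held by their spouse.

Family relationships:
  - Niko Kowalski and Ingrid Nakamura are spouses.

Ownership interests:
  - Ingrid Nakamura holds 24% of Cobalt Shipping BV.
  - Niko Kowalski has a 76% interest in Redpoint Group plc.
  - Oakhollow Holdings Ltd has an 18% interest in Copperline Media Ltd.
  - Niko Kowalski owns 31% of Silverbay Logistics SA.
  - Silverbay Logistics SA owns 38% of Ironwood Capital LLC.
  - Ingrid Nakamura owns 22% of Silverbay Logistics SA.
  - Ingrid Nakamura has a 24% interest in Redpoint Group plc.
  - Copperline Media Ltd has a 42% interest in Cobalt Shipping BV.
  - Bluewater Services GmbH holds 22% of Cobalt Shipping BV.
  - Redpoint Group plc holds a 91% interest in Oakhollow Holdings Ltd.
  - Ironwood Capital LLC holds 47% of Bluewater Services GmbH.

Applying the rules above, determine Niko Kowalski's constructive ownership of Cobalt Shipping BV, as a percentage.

By spousal attribution (R3), Niko Kowalski is treated as also owning Ingrid Nakamura's interest in Silverbay Logistics SA, giving 31% + 22% = 53%.
By spousal attribution (R3), Niko Kowalski is treated as also owning Ingrid Nakamura's interest in Redpoint Group plc, giving 76% + 24% = 100%.
By spousal attribution (R3), Niko Kowalski is treated as owning Ingrid Nakamura's 24% interest in Cobalt Shipping BV.
Chain via Silverbay Logistics SA → Ironwood Capital LLC → Bluewater Services GmbH (R2): 53% × 38% × 47% × 22% = 2.082476% of Cobalt Shipping BV.
Chain via Redpoint Group plc → Oakhollow Holdings Ltd → Copperline Media Ltd (R2): 100% × 91% × 18% × 42% = 6.8796% of Cobalt Shipping BV.
Direct interest in Cobalt Shipping BV: 24%.
Aggregating (R1): 2.082476% + 6.8796% + 24% = 32.962076%.

32.962076%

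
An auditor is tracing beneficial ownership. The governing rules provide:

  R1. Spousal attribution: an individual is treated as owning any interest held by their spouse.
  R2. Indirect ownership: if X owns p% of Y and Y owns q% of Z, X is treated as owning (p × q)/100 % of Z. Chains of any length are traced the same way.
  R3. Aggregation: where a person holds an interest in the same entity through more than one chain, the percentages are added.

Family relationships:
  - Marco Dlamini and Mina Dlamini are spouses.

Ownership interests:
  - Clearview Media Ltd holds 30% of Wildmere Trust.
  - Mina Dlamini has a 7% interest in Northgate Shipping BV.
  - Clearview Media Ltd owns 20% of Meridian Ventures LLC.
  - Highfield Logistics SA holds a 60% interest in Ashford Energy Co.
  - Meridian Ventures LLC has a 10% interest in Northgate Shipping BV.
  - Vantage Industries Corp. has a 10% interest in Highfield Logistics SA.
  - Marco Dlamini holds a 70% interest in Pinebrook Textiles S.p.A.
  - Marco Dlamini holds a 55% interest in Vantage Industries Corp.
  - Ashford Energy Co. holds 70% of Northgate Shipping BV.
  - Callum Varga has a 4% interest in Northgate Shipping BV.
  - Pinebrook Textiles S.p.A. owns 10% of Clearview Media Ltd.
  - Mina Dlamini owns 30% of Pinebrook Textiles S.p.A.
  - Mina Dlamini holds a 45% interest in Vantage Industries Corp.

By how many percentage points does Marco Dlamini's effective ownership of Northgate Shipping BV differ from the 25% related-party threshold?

13.6

By spousal attribution (R1), Marco Dlamini is treated as also owning Mina Dlamini's interest in Vantage Industries Corp, giving 55% + 45% = 100%.
By spousal attribution (R1), Marco Dlamini is treated as also owning Mina Dlamini's interest in Pinebrook Textiles S.p.A, giving 70% + 30% = 100%.
By spousal attribution (R1), Marco Dlamini is treated as owning Mina Dlamini's 7% interest in Northgate Shipping BV.
Chain via Vantage Industries Corp. → Highfield Logistics SA → Ashford Energy Co. (R2): 100% × 10% × 60% × 70% = 4.2% of Northgate Shipping BV.
Chain via Pinebrook Textiles S.p.A. → Clearview Media Ltd → Meridian Ventures LLC (R2): 100% × 10% × 20% × 10% = 0.2% of Northgate Shipping BV.
Direct interest in Northgate Shipping BV: 7%.
Aggregating (R3): 4.2% + 0.2% + 7% = 11.4%.
11.4% falls short of the 25% threshold by 13.6 percentage points.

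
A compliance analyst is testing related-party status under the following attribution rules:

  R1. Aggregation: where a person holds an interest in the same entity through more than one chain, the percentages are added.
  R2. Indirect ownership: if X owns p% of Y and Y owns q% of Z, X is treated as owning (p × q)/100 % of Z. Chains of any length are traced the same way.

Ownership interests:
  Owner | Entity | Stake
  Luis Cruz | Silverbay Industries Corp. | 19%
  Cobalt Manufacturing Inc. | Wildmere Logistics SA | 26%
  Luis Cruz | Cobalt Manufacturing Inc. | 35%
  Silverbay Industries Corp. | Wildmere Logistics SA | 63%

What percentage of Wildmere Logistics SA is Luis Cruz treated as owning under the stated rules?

21.07%

Chain via Silverbay Industries Corp. (R2): 19% × 63% = 11.97% of Wildmere Logistics SA.
Chain via Cobalt Manufacturing Inc. (R2): 35% × 26% = 9.1% of Wildmere Logistics SA.
Aggregating (R1): 11.97% + 9.1% = 21.07%.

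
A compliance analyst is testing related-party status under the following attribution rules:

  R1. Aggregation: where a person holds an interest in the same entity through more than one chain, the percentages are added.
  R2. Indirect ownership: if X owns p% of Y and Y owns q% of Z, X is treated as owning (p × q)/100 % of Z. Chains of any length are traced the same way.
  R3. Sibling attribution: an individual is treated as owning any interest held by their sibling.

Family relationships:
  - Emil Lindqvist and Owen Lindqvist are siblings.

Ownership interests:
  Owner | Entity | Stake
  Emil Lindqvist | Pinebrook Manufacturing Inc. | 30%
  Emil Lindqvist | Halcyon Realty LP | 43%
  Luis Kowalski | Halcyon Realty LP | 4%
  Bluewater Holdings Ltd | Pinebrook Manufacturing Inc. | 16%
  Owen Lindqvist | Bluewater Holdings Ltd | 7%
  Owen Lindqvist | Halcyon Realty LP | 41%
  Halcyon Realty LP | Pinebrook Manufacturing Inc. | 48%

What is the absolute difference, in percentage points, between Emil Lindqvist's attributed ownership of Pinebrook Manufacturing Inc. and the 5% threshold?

By sibling attribution (R3), Emil Lindqvist is treated as also owning Owen Lindqvist's interest in Halcyon Realty LP, giving 43% + 41% = 84%.
By sibling attribution (R3), Emil Lindqvist is treated as owning Owen Lindqvist's 7% interest in Bluewater Holdings Ltd.
Chain via Halcyon Realty LP (R2): 84% × 48% = 40.32% of Pinebrook Manufacturing Inc.
Direct interest in Pinebrook Manufacturing Inc: 30%.
Chain via Bluewater Holdings Ltd (R2): 7% × 16% = 1.12% of Pinebrook Manufacturing Inc.
Aggregating (R1): 40.32% + 30% + 1.12% = 71.44%.
71.44% exceeds the 5% threshold by 66.44 percentage points.

66.44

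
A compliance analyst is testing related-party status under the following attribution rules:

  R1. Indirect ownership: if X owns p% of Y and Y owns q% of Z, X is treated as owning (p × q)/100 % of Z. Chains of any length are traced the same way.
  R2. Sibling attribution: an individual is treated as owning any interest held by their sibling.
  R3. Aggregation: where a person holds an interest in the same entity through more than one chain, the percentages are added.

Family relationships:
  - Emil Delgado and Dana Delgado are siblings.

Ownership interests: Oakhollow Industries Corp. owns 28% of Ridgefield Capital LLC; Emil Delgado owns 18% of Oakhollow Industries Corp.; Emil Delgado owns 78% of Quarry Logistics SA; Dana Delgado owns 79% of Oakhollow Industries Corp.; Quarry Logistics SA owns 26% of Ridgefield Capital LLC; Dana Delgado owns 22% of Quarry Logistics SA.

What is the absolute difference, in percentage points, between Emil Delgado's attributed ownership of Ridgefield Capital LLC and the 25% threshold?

By sibling attribution (R2), Emil Delgado is treated as also owning Dana Delgado's interest in Oakhollow Industries Corp, giving 18% + 79% = 97%.
By sibling attribution (R2), Emil Delgado is treated as also owning Dana Delgado's interest in Quarry Logistics SA, giving 78% + 22% = 100%.
Chain via Oakhollow Industries Corp. (R1): 97% × 28% = 27.16% of Ridgefield Capital LLC.
Chain via Quarry Logistics SA (R1): 100% × 26% = 26% of Ridgefield Capital LLC.
Aggregating (R3): 27.16% + 26% = 53.16%.
53.16% exceeds the 25% threshold by 28.16 percentage points.

28.16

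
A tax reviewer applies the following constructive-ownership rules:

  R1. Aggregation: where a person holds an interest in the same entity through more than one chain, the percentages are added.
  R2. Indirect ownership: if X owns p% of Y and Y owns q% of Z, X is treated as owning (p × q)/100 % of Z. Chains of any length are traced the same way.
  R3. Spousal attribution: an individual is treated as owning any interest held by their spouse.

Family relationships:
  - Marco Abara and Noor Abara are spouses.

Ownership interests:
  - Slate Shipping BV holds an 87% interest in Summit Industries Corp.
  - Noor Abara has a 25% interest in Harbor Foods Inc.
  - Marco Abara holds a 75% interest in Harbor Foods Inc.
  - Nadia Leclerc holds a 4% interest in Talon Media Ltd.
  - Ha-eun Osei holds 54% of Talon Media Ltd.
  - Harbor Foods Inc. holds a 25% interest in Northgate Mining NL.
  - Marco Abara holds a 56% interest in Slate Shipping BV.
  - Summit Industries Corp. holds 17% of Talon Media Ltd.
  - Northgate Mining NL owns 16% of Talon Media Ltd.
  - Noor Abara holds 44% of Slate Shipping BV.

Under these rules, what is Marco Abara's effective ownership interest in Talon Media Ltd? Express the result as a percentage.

By spousal attribution (R3), Marco Abara is treated as also owning Noor Abara's interest in Slate Shipping BV, giving 56% + 44% = 100%.
By spousal attribution (R3), Marco Abara is treated as also owning Noor Abara's interest in Harbor Foods Inc, giving 75% + 25% = 100%.
Chain via Slate Shipping BV → Summit Industries Corp. (R2): 100% × 87% × 17% = 14.79% of Talon Media Ltd.
Chain via Harbor Foods Inc. → Northgate Mining NL (R2): 100% × 25% × 16% = 4% of Talon Media Ltd.
Aggregating (R1): 14.79% + 4% = 18.79%.

18.79%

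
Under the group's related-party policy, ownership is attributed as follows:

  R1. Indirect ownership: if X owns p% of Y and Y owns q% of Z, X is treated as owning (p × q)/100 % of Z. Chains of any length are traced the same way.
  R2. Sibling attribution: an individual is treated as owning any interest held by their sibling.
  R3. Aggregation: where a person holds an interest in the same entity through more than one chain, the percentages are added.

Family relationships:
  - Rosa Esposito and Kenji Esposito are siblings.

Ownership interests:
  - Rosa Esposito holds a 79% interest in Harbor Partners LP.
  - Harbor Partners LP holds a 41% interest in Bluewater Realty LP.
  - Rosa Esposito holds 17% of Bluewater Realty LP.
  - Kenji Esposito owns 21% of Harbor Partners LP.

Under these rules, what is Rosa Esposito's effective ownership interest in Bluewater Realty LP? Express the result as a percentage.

By sibling attribution (R2), Rosa Esposito is treated as also owning Kenji Esposito's interest in Harbor Partners LP, giving 79% + 21% = 100%.
Chain via Harbor Partners LP (R1): 100% × 41% = 41% of Bluewater Realty LP.
Direct interest in Bluewater Realty LP: 17%.
Aggregating (R3): 41% + 17% = 58%.

58%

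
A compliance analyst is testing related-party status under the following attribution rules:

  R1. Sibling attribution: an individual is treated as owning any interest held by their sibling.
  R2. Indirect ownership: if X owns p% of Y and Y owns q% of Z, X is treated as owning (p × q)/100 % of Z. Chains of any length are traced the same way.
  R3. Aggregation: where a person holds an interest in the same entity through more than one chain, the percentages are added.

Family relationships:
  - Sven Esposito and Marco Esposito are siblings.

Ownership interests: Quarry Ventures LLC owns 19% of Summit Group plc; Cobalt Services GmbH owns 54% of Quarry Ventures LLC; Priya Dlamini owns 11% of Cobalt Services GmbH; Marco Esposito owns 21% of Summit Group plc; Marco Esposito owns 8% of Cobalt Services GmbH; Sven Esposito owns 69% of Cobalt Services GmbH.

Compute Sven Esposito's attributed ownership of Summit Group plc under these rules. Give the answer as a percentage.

By sibling attribution (R1), Sven Esposito is treated as also owning Marco Esposito's interest in Cobalt Services GmbH, giving 69% + 8% = 77%.
By sibling attribution (R1), Sven Esposito is treated as owning Marco Esposito's 21% interest in Summit Group plc.
Chain via Cobalt Services GmbH → Quarry Ventures LLC (R2): 77% × 54% × 19% = 7.9002% of Summit Group plc.
Direct interest in Summit Group plc: 21%.
Aggregating (R3): 7.9002% + 21% = 28.9002%.

28.9002%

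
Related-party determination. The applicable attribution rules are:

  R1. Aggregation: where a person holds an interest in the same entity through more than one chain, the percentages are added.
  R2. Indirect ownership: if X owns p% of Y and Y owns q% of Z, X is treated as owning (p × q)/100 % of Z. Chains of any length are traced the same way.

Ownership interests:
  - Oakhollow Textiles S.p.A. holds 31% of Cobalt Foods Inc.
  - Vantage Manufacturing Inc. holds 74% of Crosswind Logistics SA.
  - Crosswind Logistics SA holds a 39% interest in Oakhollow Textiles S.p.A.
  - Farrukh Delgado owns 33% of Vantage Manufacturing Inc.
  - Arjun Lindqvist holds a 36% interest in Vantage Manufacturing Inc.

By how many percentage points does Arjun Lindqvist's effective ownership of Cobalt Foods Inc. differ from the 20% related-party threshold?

Chain via Vantage Manufacturing Inc. → Crosswind Logistics SA → Oakhollow Textiles S.p.A. (R2): 36% × 74% × 39% × 31% = 3.220776% of Cobalt Foods Inc.
3.220776% falls short of the 20% threshold by 16.779224 percentage points.

16.779224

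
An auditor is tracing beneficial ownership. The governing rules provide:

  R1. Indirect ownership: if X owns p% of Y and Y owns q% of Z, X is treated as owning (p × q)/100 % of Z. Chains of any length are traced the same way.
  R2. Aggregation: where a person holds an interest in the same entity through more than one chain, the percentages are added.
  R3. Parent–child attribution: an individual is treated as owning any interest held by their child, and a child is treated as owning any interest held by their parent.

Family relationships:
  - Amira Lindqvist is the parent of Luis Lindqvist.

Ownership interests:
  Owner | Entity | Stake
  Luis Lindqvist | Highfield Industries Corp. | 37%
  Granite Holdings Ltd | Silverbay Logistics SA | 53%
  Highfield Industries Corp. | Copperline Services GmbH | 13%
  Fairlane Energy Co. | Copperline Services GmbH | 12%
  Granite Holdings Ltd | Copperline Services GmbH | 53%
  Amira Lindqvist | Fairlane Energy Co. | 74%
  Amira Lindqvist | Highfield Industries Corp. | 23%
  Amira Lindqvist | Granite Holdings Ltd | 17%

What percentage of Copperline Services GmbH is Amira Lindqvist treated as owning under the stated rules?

25.69%

By parent–child attribution (R3), Amira Lindqvist is treated as also owning Luis Lindqvist's interest in Highfield Industries Corp, giving 23% + 37% = 60%.
Chain via Highfield Industries Corp. (R1): 60% × 13% = 7.8% of Copperline Services GmbH.
Chain via Granite Holdings Ltd (R1): 17% × 53% = 9.01% of Copperline Services GmbH.
Chain via Fairlane Energy Co. (R1): 74% × 12% = 8.88% of Copperline Services GmbH.
Aggregating (R2): 7.8% + 9.01% + 8.88% = 25.69%.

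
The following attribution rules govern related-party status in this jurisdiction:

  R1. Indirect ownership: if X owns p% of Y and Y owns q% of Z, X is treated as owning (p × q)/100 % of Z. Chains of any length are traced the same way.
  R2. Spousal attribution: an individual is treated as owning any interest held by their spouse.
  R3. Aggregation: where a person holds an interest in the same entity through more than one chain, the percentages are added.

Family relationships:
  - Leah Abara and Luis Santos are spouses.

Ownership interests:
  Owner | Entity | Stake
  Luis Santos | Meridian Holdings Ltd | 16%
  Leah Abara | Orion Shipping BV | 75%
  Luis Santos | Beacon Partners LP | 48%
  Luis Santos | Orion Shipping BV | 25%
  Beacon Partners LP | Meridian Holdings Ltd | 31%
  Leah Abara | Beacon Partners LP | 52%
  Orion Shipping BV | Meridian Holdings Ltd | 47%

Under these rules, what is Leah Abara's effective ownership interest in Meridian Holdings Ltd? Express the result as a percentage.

94%

By spousal attribution (R2), Leah Abara is treated as also owning Luis Santos's interest in Orion Shipping BV, giving 75% + 25% = 100%.
By spousal attribution (R2), Leah Abara is treated as also owning Luis Santos's interest in Beacon Partners LP, giving 52% + 48% = 100%.
By spousal attribution (R2), Leah Abara is treated as owning Luis Santos's 16% interest in Meridian Holdings Ltd.
Chain via Orion Shipping BV (R1): 100% × 47% = 47% of Meridian Holdings Ltd.
Chain via Beacon Partners LP (R1): 100% × 31% = 31% of Meridian Holdings Ltd.
Direct interest in Meridian Holdings Ltd: 16%.
Aggregating (R3): 47% + 31% + 16% = 94%.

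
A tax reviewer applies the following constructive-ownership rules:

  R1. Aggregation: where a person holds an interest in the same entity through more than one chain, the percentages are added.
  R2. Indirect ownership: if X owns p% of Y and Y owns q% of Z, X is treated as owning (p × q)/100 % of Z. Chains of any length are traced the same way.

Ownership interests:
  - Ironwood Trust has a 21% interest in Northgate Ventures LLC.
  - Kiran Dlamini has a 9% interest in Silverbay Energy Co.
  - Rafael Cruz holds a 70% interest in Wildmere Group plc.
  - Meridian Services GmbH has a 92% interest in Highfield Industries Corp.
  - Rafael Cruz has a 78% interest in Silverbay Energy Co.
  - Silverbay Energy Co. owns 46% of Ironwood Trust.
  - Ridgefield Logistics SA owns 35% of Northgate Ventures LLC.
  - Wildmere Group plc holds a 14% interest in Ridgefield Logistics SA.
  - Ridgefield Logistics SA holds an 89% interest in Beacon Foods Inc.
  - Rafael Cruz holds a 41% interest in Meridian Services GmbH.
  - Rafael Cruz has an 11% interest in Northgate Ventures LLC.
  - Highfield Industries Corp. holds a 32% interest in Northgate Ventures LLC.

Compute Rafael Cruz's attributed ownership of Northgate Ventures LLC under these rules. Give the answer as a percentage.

34.0352%

Chain via Wildmere Group plc → Ridgefield Logistics SA (R2): 70% × 14% × 35% = 3.43% of Northgate Ventures LLC.
Chain via Silverbay Energy Co. → Ironwood Trust (R2): 78% × 46% × 21% = 7.5348% of Northgate Ventures LLC.
Chain via Meridian Services GmbH → Highfield Industries Corp. (R2): 41% × 92% × 32% = 12.0704% of Northgate Ventures LLC.
Direct interest in Northgate Ventures LLC: 11%.
Aggregating (R1): 3.43% + 7.5348% + 12.0704% + 11% = 34.0352%.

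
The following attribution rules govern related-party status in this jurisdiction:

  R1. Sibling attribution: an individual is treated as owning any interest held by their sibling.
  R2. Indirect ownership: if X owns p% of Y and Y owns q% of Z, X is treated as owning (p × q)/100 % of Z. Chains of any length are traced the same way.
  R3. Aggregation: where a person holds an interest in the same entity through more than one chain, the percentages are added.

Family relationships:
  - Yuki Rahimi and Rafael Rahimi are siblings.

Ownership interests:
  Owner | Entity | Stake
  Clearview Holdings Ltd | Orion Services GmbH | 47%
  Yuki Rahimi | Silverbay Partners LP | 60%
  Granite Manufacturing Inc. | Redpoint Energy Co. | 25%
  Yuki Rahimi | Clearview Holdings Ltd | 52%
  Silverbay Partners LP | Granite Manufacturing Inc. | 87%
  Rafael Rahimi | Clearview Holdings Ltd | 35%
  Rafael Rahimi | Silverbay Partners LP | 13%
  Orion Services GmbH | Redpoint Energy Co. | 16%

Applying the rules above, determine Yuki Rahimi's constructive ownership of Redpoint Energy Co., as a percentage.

By sibling attribution (R1), Yuki Rahimi is treated as also owning Rafael Rahimi's interest in Clearview Holdings Ltd, giving 52% + 35% = 87%.
By sibling attribution (R1), Yuki Rahimi is treated as also owning Rafael Rahimi's interest in Silverbay Partners LP, giving 60% + 13% = 73%.
Chain via Clearview Holdings Ltd → Orion Services GmbH (R2): 87% × 47% × 16% = 6.5424% of Redpoint Energy Co.
Chain via Silverbay Partners LP → Granite Manufacturing Inc. (R2): 73% × 87% × 25% = 15.8775% of Redpoint Energy Co.
Aggregating (R3): 6.5424% + 15.8775% = 22.4199%.

22.4199%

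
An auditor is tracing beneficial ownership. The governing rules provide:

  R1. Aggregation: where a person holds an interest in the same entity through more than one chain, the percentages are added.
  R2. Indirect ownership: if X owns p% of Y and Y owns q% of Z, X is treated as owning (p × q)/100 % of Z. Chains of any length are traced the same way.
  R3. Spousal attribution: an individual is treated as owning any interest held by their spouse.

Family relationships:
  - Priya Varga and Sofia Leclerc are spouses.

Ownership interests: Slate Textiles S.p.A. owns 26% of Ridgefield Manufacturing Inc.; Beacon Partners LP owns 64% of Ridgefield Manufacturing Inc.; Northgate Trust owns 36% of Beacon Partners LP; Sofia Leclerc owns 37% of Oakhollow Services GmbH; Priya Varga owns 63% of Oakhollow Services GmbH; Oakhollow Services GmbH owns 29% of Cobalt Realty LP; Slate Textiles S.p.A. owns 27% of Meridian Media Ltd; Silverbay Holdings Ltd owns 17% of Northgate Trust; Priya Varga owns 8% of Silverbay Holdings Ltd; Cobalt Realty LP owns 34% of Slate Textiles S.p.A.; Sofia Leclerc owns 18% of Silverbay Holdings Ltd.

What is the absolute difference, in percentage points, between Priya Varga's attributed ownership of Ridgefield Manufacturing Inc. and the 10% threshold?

By spousal attribution (R3), Priya Varga is treated as also owning Sofia Leclerc's interest in Silverbay Holdings Ltd, giving 8% + 18% = 26%.
By spousal attribution (R3), Priya Varga is treated as also owning Sofia Leclerc's interest in Oakhollow Services GmbH, giving 63% + 37% = 100%.
Chain via Silverbay Holdings Ltd → Northgate Trust → Beacon Partners LP (R2): 26% × 17% × 36% × 64% = 1.018368% of Ridgefield Manufacturing Inc.
Chain via Oakhollow Services GmbH → Cobalt Realty LP → Slate Textiles S.p.A. (R2): 100% × 29% × 34% × 26% = 2.5636% of Ridgefield Manufacturing Inc.
Aggregating (R1): 1.018368% + 2.5636% = 3.581968%.
3.581968% falls short of the 10% threshold by 6.418032 percentage points.

6.418032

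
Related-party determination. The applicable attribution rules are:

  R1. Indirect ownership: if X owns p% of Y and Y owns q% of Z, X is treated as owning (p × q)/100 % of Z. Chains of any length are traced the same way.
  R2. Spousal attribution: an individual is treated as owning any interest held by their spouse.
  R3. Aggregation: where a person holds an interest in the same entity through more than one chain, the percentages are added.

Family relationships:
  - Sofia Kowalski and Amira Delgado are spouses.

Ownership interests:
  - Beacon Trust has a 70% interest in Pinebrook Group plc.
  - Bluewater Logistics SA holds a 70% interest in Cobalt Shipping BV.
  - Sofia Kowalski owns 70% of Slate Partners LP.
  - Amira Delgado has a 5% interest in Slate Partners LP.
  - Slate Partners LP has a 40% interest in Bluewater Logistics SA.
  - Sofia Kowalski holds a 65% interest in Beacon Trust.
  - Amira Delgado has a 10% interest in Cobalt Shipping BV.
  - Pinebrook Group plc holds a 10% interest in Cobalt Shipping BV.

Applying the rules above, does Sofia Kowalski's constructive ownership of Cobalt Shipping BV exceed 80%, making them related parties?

By spousal attribution (R2), Sofia Kowalski is treated as also owning Amira Delgado's interest in Slate Partners LP, giving 70% + 5% = 75%.
By spousal attribution (R2), Sofia Kowalski is treated as owning Amira Delgado's 10% interest in Cobalt Shipping BV.
Chain via Slate Partners LP → Bluewater Logistics SA (R1): 75% × 40% × 70% = 21% of Cobalt Shipping BV.
Chain via Beacon Trust → Pinebrook Group plc (R1): 65% × 70% × 10% = 4.55% of Cobalt Shipping BV.
Direct interest in Cobalt Shipping BV: 10%.
Aggregating (R3): 21% + 4.55% + 10% = 35.55%.
35.55% does not exceed the 80% threshold, so Sofia is not a related party to Cobalt Shipping BV.

No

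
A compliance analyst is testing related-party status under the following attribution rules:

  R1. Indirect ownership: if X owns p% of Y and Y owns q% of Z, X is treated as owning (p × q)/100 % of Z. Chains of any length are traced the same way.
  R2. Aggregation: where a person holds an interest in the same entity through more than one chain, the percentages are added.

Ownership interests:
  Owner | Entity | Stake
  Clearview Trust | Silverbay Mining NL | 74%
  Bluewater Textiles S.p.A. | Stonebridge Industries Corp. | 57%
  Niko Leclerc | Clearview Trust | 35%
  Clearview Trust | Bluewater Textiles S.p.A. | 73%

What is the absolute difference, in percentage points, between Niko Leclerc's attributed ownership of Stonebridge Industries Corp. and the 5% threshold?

9.5635

Chain via Clearview Trust → Bluewater Textiles S.p.A. (R1): 35% × 73% × 57% = 14.5635% of Stonebridge Industries Corp.
14.5635% exceeds the 5% threshold by 9.5635 percentage points.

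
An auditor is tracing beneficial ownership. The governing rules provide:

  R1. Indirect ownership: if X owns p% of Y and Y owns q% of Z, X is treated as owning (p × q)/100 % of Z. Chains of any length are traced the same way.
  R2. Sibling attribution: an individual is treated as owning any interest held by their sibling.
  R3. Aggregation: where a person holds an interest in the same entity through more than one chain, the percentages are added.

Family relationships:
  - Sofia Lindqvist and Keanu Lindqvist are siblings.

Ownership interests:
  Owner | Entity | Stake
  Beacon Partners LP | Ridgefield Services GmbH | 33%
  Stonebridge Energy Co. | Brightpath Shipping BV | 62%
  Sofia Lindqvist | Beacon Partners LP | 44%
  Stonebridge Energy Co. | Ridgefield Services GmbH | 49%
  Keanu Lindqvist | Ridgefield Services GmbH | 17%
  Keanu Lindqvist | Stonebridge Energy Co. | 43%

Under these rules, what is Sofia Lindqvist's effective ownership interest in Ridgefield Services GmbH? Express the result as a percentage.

52.59%

By sibling attribution (R2), Sofia Lindqvist is treated as owning Keanu Lindqvist's 43% interest in Stonebridge Energy Co.
By sibling attribution (R2), Sofia Lindqvist is treated as owning Keanu Lindqvist's 17% interest in Ridgefield Services GmbH.
Chain via Beacon Partners LP (R1): 44% × 33% = 14.52% of Ridgefield Services GmbH.
Chain via Stonebridge Energy Co. (R1): 43% × 49% = 21.07% of Ridgefield Services GmbH.
Direct interest in Ridgefield Services GmbH: 17%.
Aggregating (R3): 14.52% + 21.07% + 17% = 52.59%.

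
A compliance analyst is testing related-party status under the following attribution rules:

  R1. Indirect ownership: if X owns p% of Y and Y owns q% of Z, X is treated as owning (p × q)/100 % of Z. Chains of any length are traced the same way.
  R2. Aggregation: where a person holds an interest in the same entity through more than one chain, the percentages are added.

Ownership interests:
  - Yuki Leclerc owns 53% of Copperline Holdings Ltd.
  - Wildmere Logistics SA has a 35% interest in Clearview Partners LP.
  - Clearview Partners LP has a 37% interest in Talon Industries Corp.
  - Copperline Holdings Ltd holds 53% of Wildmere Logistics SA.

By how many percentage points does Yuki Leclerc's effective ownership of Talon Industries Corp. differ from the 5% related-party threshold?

1.362345

Chain via Copperline Holdings Ltd → Wildmere Logistics SA → Clearview Partners LP (R1): 53% × 53% × 35% × 37% = 3.637655% of Talon Industries Corp.
3.637655% falls short of the 5% threshold by 1.362345 percentage points.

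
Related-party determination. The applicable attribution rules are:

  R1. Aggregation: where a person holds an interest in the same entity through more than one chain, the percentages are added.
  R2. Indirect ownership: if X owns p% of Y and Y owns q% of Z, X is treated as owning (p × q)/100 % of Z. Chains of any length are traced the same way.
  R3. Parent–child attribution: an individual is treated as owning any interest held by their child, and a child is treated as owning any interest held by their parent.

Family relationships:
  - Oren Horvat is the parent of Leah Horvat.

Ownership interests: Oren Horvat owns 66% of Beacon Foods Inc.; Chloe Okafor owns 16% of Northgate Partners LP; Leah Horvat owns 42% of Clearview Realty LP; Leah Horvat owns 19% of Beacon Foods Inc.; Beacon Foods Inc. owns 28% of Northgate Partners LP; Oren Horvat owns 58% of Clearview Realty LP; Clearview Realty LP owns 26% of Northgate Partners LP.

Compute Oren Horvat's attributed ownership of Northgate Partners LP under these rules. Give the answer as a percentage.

49.8%

By parent–child attribution (R3), Oren Horvat is treated as also owning Leah Horvat's interest in Clearview Realty LP, giving 58% + 42% = 100%.
By parent–child attribution (R3), Oren Horvat is treated as also owning Leah Horvat's interest in Beacon Foods Inc, giving 66% + 19% = 85%.
Chain via Clearview Realty LP (R2): 100% × 26% = 26% of Northgate Partners LP.
Chain via Beacon Foods Inc. (R2): 85% × 28% = 23.8% of Northgate Partners LP.
Aggregating (R1): 26% + 23.8% = 49.8%.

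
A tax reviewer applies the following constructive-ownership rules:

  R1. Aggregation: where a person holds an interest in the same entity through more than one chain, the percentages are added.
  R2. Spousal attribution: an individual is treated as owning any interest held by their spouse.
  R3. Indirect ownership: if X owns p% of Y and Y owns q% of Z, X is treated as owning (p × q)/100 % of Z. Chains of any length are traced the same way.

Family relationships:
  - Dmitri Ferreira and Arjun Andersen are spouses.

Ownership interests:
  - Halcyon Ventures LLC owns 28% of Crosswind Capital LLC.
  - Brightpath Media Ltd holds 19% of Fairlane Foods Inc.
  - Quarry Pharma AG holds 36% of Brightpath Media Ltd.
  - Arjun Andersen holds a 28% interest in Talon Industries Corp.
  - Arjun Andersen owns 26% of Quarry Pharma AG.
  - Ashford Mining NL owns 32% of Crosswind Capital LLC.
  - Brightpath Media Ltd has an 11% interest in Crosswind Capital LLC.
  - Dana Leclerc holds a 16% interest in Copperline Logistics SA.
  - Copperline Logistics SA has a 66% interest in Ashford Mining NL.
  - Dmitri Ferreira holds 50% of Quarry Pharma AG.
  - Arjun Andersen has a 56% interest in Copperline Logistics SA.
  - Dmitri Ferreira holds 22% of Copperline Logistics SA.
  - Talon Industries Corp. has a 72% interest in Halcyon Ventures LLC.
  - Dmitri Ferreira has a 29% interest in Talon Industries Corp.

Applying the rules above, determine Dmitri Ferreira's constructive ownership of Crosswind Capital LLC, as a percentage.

By spousal attribution (R2), Dmitri Ferreira is treated as also owning Arjun Andersen's interest in Copperline Logistics SA, giving 22% + 56% = 78%.
By spousal attribution (R2), Dmitri Ferreira is treated as also owning Arjun Andersen's interest in Quarry Pharma AG, giving 50% + 26% = 76%.
By spousal attribution (R2), Dmitri Ferreira is treated as also owning Arjun Andersen's interest in Talon Industries Corp, giving 29% + 28% = 57%.
Chain via Copperline Logistics SA → Ashford Mining NL (R3): 78% × 66% × 32% = 16.4736% of Crosswind Capital LLC.
Chain via Quarry Pharma AG → Brightpath Media Ltd (R3): 76% × 36% × 11% = 3.0096% of Crosswind Capital LLC.
Chain via Talon Industries Corp. → Halcyon Ventures LLC (R3): 57% × 72% × 28% = 11.4912% of Crosswind Capital LLC.
Aggregating (R1): 16.4736% + 3.0096% + 11.4912% = 30.9744%.

30.9744%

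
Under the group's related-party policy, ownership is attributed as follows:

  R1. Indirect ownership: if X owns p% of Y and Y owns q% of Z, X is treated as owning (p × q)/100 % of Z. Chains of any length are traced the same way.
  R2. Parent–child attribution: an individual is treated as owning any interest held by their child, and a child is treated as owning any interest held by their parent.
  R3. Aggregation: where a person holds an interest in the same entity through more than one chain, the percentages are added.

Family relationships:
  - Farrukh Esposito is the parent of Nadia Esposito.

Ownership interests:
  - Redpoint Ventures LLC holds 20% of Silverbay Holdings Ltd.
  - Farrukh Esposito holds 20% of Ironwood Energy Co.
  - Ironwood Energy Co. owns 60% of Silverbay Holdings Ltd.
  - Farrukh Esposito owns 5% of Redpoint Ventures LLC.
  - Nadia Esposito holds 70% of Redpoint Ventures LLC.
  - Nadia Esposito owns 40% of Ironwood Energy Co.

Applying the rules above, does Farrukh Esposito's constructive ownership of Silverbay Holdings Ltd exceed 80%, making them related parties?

No

By parent–child attribution (R2), Farrukh Esposito is treated as also owning Nadia Esposito's interest in Ironwood Energy Co, giving 20% + 40% = 60%.
By parent–child attribution (R2), Farrukh Esposito is treated as also owning Nadia Esposito's interest in Redpoint Ventures LLC, giving 5% + 70% = 75%.
Chain via Ironwood Energy Co. (R1): 60% × 60% = 36% of Silverbay Holdings Ltd.
Chain via Redpoint Ventures LLC (R1): 75% × 20% = 15% of Silverbay Holdings Ltd.
Aggregating (R3): 36% + 15% = 51%.
51% does not exceed the 80% threshold, so Farrukh is not a related party to Silverbay Holdings Ltd.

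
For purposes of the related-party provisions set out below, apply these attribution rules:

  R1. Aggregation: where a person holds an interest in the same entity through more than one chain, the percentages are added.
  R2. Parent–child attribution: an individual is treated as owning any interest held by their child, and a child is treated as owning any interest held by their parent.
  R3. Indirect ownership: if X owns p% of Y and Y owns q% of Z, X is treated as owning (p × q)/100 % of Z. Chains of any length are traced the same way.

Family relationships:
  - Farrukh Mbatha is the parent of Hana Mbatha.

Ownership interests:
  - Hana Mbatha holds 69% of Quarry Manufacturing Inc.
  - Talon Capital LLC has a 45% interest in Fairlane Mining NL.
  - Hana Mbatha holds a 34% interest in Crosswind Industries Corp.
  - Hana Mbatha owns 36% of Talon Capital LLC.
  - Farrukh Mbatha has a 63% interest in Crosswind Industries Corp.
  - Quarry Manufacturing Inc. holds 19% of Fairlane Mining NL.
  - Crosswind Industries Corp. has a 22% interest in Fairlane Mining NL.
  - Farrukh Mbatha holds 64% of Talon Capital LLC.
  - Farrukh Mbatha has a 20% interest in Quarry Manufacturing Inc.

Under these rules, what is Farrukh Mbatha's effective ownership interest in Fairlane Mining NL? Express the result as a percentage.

83.25%

By parent–child attribution (R2), Farrukh Mbatha is treated as also owning Hana Mbatha's interest in Talon Capital LLC, giving 64% + 36% = 100%.
By parent–child attribution (R2), Farrukh Mbatha is treated as also owning Hana Mbatha's interest in Crosswind Industries Corp, giving 63% + 34% = 97%.
By parent–child attribution (R2), Farrukh Mbatha is treated as also owning Hana Mbatha's interest in Quarry Manufacturing Inc, giving 20% + 69% = 89%.
Chain via Talon Capital LLC (R3): 100% × 45% = 45% of Fairlane Mining NL.
Chain via Crosswind Industries Corp. (R3): 97% × 22% = 21.34% of Fairlane Mining NL.
Chain via Quarry Manufacturing Inc. (R3): 89% × 19% = 16.91% of Fairlane Mining NL.
Aggregating (R1): 45% + 21.34% + 16.91% = 83.25%.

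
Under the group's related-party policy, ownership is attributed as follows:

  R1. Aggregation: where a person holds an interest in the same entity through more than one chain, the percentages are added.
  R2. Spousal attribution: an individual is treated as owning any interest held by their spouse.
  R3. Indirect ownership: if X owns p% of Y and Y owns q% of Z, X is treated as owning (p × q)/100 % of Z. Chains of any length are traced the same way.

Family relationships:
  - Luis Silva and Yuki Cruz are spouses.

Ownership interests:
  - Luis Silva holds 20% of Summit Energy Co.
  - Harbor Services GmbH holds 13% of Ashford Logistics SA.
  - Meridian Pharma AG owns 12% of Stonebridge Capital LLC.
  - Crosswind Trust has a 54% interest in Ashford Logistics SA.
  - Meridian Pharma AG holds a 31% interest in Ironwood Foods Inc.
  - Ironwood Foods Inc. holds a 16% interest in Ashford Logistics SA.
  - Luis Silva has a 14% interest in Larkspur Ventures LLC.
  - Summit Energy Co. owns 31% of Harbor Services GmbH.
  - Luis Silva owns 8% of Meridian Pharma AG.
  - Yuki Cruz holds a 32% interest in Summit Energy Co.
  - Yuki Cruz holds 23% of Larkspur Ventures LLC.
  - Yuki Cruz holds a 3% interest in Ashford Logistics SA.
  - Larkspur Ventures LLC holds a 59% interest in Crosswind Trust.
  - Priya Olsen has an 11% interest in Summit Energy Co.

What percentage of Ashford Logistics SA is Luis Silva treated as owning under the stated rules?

By spousal attribution (R2), Luis Silva is treated as also owning Yuki Cruz's interest in Summit Energy Co, giving 20% + 32% = 52%.
By spousal attribution (R2), Luis Silva is treated as also owning Yuki Cruz's interest in Larkspur Ventures LLC, giving 14% + 23% = 37%.
By spousal attribution (R2), Luis Silva is treated as owning Yuki Cruz's 3% interest in Ashford Logistics SA.
Chain via Summit Energy Co. → Harbor Services GmbH (R3): 52% × 31% × 13% = 2.0956% of Ashford Logistics SA.
Chain via Meridian Pharma AG → Ironwood Foods Inc. (R3): 8% × 31% × 16% = 0.3968% of Ashford Logistics SA.
Chain via Larkspur Ventures LLC → Crosswind Trust (R3): 37% × 59% × 54% = 11.7882% of Ashford Logistics SA.
Direct interest in Ashford Logistics SA: 3%.
Aggregating (R1): 2.0956% + 0.3968% + 11.7882% + 3% = 17.2806%.

17.2806%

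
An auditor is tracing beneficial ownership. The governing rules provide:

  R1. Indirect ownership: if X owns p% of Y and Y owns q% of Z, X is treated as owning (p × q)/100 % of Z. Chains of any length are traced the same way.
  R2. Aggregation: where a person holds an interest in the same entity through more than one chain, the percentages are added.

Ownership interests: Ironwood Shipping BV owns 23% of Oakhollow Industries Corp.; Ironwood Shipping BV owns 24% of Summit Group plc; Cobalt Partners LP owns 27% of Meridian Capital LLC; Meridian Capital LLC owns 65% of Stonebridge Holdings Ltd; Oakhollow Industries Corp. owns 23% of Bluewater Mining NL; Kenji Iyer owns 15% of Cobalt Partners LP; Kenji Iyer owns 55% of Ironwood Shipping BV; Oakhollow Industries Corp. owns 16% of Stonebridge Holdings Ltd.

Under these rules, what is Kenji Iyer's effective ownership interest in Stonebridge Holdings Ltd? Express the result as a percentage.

Chain via Cobalt Partners LP → Meridian Capital LLC (R1): 15% × 27% × 65% = 2.6325% of Stonebridge Holdings Ltd.
Chain via Ironwood Shipping BV → Oakhollow Industries Corp. (R1): 55% × 23% × 16% = 2.024% of Stonebridge Holdings Ltd.
Aggregating (R2): 2.6325% + 2.024% = 4.6565%.

4.6565%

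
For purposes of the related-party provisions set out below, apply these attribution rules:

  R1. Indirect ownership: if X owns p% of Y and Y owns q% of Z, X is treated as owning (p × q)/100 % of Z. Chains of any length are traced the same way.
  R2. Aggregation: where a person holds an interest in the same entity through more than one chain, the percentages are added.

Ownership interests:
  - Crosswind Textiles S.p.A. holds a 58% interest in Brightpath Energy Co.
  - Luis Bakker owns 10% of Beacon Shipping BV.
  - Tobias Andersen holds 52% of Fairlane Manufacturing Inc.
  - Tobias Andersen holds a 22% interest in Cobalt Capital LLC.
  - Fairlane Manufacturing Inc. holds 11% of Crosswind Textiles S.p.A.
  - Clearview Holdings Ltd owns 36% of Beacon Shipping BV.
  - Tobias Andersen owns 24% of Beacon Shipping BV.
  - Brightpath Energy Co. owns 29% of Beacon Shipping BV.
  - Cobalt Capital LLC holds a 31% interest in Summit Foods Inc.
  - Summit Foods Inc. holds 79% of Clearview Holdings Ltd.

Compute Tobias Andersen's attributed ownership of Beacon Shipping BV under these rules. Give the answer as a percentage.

Chain via Fairlane Manufacturing Inc. → Crosswind Textiles S.p.A. → Brightpath Energy Co. (R1): 52% × 11% × 58% × 29% = 0.962104% of Beacon Shipping BV.
Chain via Cobalt Capital LLC → Summit Foods Inc. → Clearview Holdings Ltd (R1): 22% × 31% × 79% × 36% = 1.939608% of Beacon Shipping BV.
Direct interest in Beacon Shipping BV: 24%.
Aggregating (R2): 0.962104% + 1.939608% + 24% = 26.901712%.

26.901712%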